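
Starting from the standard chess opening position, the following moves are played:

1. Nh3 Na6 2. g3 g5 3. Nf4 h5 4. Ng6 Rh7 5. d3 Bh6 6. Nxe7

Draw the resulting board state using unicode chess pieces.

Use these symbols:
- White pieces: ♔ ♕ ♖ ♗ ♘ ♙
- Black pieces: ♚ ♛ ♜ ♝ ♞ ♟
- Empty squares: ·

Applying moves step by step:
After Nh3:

♜ ♞ ♝ ♛ ♚ ♝ ♞ ♜
♟ ♟ ♟ ♟ ♟ ♟ ♟ ♟
· · · · · · · ·
· · · · · · · ·
· · · · · · · ·
· · · · · · · ♘
♙ ♙ ♙ ♙ ♙ ♙ ♙ ♙
♖ ♘ ♗ ♕ ♔ ♗ · ♖


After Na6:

♜ · ♝ ♛ ♚ ♝ ♞ ♜
♟ ♟ ♟ ♟ ♟ ♟ ♟ ♟
♞ · · · · · · ·
· · · · · · · ·
· · · · · · · ·
· · · · · · · ♘
♙ ♙ ♙ ♙ ♙ ♙ ♙ ♙
♖ ♘ ♗ ♕ ♔ ♗ · ♖


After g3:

♜ · ♝ ♛ ♚ ♝ ♞ ♜
♟ ♟ ♟ ♟ ♟ ♟ ♟ ♟
♞ · · · · · · ·
· · · · · · · ·
· · · · · · · ·
· · · · · · ♙ ♘
♙ ♙ ♙ ♙ ♙ ♙ · ♙
♖ ♘ ♗ ♕ ♔ ♗ · ♖


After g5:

♜ · ♝ ♛ ♚ ♝ ♞ ♜
♟ ♟ ♟ ♟ ♟ ♟ · ♟
♞ · · · · · · ·
· · · · · · ♟ ·
· · · · · · · ·
· · · · · · ♙ ♘
♙ ♙ ♙ ♙ ♙ ♙ · ♙
♖ ♘ ♗ ♕ ♔ ♗ · ♖


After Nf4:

♜ · ♝ ♛ ♚ ♝ ♞ ♜
♟ ♟ ♟ ♟ ♟ ♟ · ♟
♞ · · · · · · ·
· · · · · · ♟ ·
· · · · · ♘ · ·
· · · · · · ♙ ·
♙ ♙ ♙ ♙ ♙ ♙ · ♙
♖ ♘ ♗ ♕ ♔ ♗ · ♖


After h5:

♜ · ♝ ♛ ♚ ♝ ♞ ♜
♟ ♟ ♟ ♟ ♟ ♟ · ·
♞ · · · · · · ·
· · · · · · ♟ ♟
· · · · · ♘ · ·
· · · · · · ♙ ·
♙ ♙ ♙ ♙ ♙ ♙ · ♙
♖ ♘ ♗ ♕ ♔ ♗ · ♖


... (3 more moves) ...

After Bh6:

♜ · ♝ ♛ ♚ · ♞ ·
♟ ♟ ♟ ♟ ♟ ♟ · ♜
♞ · · · · · ♘ ♝
· · · · · · ♟ ♟
· · · · · · · ·
· · · ♙ · · ♙ ·
♙ ♙ ♙ · ♙ ♙ · ♙
♖ ♘ ♗ ♕ ♔ ♗ · ♖


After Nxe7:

♜ · ♝ ♛ ♚ · ♞ ·
♟ ♟ ♟ ♟ ♘ ♟ · ♜
♞ · · · · · · ♝
· · · · · · ♟ ♟
· · · · · · · ·
· · · ♙ · · ♙ ·
♙ ♙ ♙ · ♙ ♙ · ♙
♖ ♘ ♗ ♕ ♔ ♗ · ♖



  a b c d e f g h
  ─────────────────
8│♜ · ♝ ♛ ♚ · ♞ ·│8
7│♟ ♟ ♟ ♟ ♘ ♟ · ♜│7
6│♞ · · · · · · ♝│6
5│· · · · · · ♟ ♟│5
4│· · · · · · · ·│4
3│· · · ♙ · · ♙ ·│3
2│♙ ♙ ♙ · ♙ ♙ · ♙│2
1│♖ ♘ ♗ ♕ ♔ ♗ · ♖│1
  ─────────────────
  a b c d e f g h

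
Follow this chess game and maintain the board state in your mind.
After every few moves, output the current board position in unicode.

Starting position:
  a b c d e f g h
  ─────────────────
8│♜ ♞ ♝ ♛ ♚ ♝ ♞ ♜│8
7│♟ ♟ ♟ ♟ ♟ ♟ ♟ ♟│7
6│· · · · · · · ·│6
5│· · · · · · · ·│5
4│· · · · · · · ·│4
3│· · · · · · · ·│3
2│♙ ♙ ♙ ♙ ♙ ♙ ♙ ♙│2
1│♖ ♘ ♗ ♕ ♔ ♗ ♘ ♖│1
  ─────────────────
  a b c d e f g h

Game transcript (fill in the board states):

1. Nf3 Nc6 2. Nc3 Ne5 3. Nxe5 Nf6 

  a b c d e f g h
  ─────────────────
8│♜ · ♝ ♛ ♚ ♝ · ♜│8
7│♟ ♟ ♟ ♟ ♟ ♟ ♟ ♟│7
6│· · · · · ♞ · ·│6
5│· · · · ♘ · · ·│5
4│· · · · · · · ·│4
3│· · ♘ · · · · ·│3
2│♙ ♙ ♙ ♙ ♙ ♙ ♙ ♙│2
1│♖ · ♗ ♕ ♔ ♗ · ♖│1
  ─────────────────
  a b c d e f g h

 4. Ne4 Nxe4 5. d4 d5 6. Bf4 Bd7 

  a b c d e f g h
  ─────────────────
8│♜ · · ♛ ♚ ♝ · ♜│8
7│♟ ♟ ♟ ♝ ♟ ♟ ♟ ♟│7
6│· · · · · · · ·│6
5│· · · ♟ ♘ · · ·│5
4│· · · ♙ ♞ ♗ · ·│4
3│· · · · · · · ·│3
2│♙ ♙ ♙ · ♙ ♙ ♙ ♙│2
1│♖ · · ♕ ♔ ♗ · ♖│1
  ─────────────────
  a b c d e f g h

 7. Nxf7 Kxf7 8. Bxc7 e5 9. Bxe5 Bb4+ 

  a b c d e f g h
  ─────────────────
8│♜ · · ♛ · · · ♜│8
7│♟ ♟ · ♝ · ♚ ♟ ♟│7
6│· · · · · · · ·│6
5│· · · ♟ ♗ · · ·│5
4│· ♝ · ♙ ♞ · · ·│4
3│· · · · · · · ·│3
2│♙ ♙ ♙ · ♙ ♙ ♙ ♙│2
1│♖ · · ♕ ♔ ♗ · ♖│1
  ─────────────────
  a b c d e f g h

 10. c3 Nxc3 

  a b c d e f g h
  ─────────────────
8│♜ · · ♛ · · · ♜│8
7│♟ ♟ · ♝ · ♚ ♟ ♟│7
6│· · · · · · · ·│6
5│· · · ♟ ♗ · · ·│5
4│· ♝ · ♙ · · · ·│4
3│· · ♞ · · · · ·│3
2│♙ ♙ · · ♙ ♙ ♙ ♙│2
1│♖ · · ♕ ♔ ♗ · ♖│1
  ─────────────────
  a b c d e f g h


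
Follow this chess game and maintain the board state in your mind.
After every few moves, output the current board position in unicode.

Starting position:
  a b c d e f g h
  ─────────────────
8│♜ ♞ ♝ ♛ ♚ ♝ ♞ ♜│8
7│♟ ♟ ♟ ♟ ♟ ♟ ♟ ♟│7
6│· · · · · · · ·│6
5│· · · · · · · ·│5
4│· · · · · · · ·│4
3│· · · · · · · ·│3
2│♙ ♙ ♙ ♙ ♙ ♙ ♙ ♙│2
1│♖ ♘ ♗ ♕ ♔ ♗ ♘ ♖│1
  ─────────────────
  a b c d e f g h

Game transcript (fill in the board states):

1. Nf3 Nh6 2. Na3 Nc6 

  a b c d e f g h
  ─────────────────
8│♜ · ♝ ♛ ♚ ♝ · ♜│8
7│♟ ♟ ♟ ♟ ♟ ♟ ♟ ♟│7
6│· · ♞ · · · · ♞│6
5│· · · · · · · ·│5
4│· · · · · · · ·│4
3│♘ · · · · ♘ · ·│3
2│♙ ♙ ♙ ♙ ♙ ♙ ♙ ♙│2
1│♖ · ♗ ♕ ♔ ♗ · ♖│1
  ─────────────────
  a b c d e f g h

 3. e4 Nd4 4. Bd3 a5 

  a b c d e f g h
  ─────────────────
8│♜ · ♝ ♛ ♚ ♝ · ♜│8
7│· ♟ ♟ ♟ ♟ ♟ ♟ ♟│7
6│· · · · · · · ♞│6
5│♟ · · · · · · ·│5
4│· · · ♞ ♙ · · ·│4
3│♘ · · ♗ · ♘ · ·│3
2│♙ ♙ ♙ ♙ · ♙ ♙ ♙│2
1│♖ · ♗ ♕ ♔ · · ♖│1
  ─────────────────
  a b c d e f g h

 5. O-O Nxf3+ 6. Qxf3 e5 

  a b c d e f g h
  ─────────────────
8│♜ · ♝ ♛ ♚ ♝ · ♜│8
7│· ♟ ♟ ♟ · ♟ ♟ ♟│7
6│· · · · · · · ♞│6
5│♟ · · · ♟ · · ·│5
4│· · · · ♙ · · ·│4
3│♘ · · ♗ · ♕ · ·│3
2│♙ ♙ ♙ ♙ · ♙ ♙ ♙│2
1│♖ · ♗ · · ♖ ♔ ·│1
  ─────────────────
  a b c d e f g h

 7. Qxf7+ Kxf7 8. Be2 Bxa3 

  a b c d e f g h
  ─────────────────
8│♜ · ♝ ♛ · · · ♜│8
7│· ♟ ♟ ♟ · ♚ ♟ ♟│7
6│· · · · · · · ♞│6
5│♟ · · · ♟ · · ·│5
4│· · · · ♙ · · ·│4
3│♝ · · · · · · ·│3
2│♙ ♙ ♙ ♙ ♗ ♙ ♙ ♙│2
1│♖ · ♗ · · ♖ ♔ ·│1
  ─────────────────
  a b c d e f g h



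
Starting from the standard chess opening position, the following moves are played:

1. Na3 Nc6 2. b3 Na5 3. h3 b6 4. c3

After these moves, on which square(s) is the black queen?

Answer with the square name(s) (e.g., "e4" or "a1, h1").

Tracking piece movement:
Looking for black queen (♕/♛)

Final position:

  a b c d e f g h
  ─────────────────
8│♜ · ♝ ♛ ♚ ♝ ♞ ♜│8
7│♟ · ♟ ♟ ♟ ♟ ♟ ♟│7
6│· ♟ · · · · · ·│6
5│♞ · · · · · · ·│5
4│· · · · · · · ·│4
3│♘ ♙ ♙ · · · · ♙│3
2│♙ · · ♙ ♙ ♙ ♙ ·│2
1│♖ · ♗ ♕ ♔ ♗ ♘ ♖│1
  ─────────────────
  a b c d e f g h


d8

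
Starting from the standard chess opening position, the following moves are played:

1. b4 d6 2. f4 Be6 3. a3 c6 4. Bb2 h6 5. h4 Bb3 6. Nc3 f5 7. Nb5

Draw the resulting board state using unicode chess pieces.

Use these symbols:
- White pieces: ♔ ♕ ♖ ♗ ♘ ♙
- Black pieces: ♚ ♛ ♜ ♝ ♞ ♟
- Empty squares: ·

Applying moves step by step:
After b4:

♜ ♞ ♝ ♛ ♚ ♝ ♞ ♜
♟ ♟ ♟ ♟ ♟ ♟ ♟ ♟
· · · · · · · ·
· · · · · · · ·
· ♙ · · · · · ·
· · · · · · · ·
♙ · ♙ ♙ ♙ ♙ ♙ ♙
♖ ♘ ♗ ♕ ♔ ♗ ♘ ♖


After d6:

♜ ♞ ♝ ♛ ♚ ♝ ♞ ♜
♟ ♟ ♟ · ♟ ♟ ♟ ♟
· · · ♟ · · · ·
· · · · · · · ·
· ♙ · · · · · ·
· · · · · · · ·
♙ · ♙ ♙ ♙ ♙ ♙ ♙
♖ ♘ ♗ ♕ ♔ ♗ ♘ ♖


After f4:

♜ ♞ ♝ ♛ ♚ ♝ ♞ ♜
♟ ♟ ♟ · ♟ ♟ ♟ ♟
· · · ♟ · · · ·
· · · · · · · ·
· ♙ · · · ♙ · ·
· · · · · · · ·
♙ · ♙ ♙ ♙ · ♙ ♙
♖ ♘ ♗ ♕ ♔ ♗ ♘ ♖


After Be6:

♜ ♞ · ♛ ♚ ♝ ♞ ♜
♟ ♟ ♟ · ♟ ♟ ♟ ♟
· · · ♟ ♝ · · ·
· · · · · · · ·
· ♙ · · · ♙ · ·
· · · · · · · ·
♙ · ♙ ♙ ♙ · ♙ ♙
♖ ♘ ♗ ♕ ♔ ♗ ♘ ♖


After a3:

♜ ♞ · ♛ ♚ ♝ ♞ ♜
♟ ♟ ♟ · ♟ ♟ ♟ ♟
· · · ♟ ♝ · · ·
· · · · · · · ·
· ♙ · · · ♙ · ·
♙ · · · · · · ·
· · ♙ ♙ ♙ · ♙ ♙
♖ ♘ ♗ ♕ ♔ ♗ ♘ ♖


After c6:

♜ ♞ · ♛ ♚ ♝ ♞ ♜
♟ ♟ · · ♟ ♟ ♟ ♟
· · ♟ ♟ ♝ · · ·
· · · · · · · ·
· ♙ · · · ♙ · ·
♙ · · · · · · ·
· · ♙ ♙ ♙ · ♙ ♙
♖ ♘ ♗ ♕ ♔ ♗ ♘ ♖


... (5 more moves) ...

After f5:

♜ ♞ · ♛ ♚ ♝ ♞ ♜
♟ ♟ · · ♟ · ♟ ·
· · ♟ ♟ · · · ♟
· · · · · ♟ · ·
· ♙ · · · ♙ · ♙
♙ ♝ ♘ · · · · ·
· ♗ ♙ ♙ ♙ · ♙ ·
♖ · · ♕ ♔ ♗ ♘ ♖


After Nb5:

♜ ♞ · ♛ ♚ ♝ ♞ ♜
♟ ♟ · · ♟ · ♟ ·
· · ♟ ♟ · · · ♟
· ♘ · · · ♟ · ·
· ♙ · · · ♙ · ♙
♙ ♝ · · · · · ·
· ♗ ♙ ♙ ♙ · ♙ ·
♖ · · ♕ ♔ ♗ ♘ ♖



  a b c d e f g h
  ─────────────────
8│♜ ♞ · ♛ ♚ ♝ ♞ ♜│8
7│♟ ♟ · · ♟ · ♟ ·│7
6│· · ♟ ♟ · · · ♟│6
5│· ♘ · · · ♟ · ·│5
4│· ♙ · · · ♙ · ♙│4
3│♙ ♝ · · · · · ·│3
2│· ♗ ♙ ♙ ♙ · ♙ ·│2
1│♖ · · ♕ ♔ ♗ ♘ ♖│1
  ─────────────────
  a b c d e f g h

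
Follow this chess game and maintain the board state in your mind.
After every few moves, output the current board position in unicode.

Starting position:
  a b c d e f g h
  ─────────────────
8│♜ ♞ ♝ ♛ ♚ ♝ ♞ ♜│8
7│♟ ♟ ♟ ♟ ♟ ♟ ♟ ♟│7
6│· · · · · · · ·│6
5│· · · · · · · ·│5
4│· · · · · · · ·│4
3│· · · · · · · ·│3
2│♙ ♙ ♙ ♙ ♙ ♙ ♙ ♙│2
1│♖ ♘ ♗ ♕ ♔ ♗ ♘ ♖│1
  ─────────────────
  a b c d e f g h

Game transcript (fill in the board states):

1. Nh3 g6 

  a b c d e f g h
  ─────────────────
8│♜ ♞ ♝ ♛ ♚ ♝ ♞ ♜│8
7│♟ ♟ ♟ ♟ ♟ ♟ · ♟│7
6│· · · · · · ♟ ·│6
5│· · · · · · · ·│5
4│· · · · · · · ·│4
3│· · · · · · · ♘│3
2│♙ ♙ ♙ ♙ ♙ ♙ ♙ ♙│2
1│♖ ♘ ♗ ♕ ♔ ♗ · ♖│1
  ─────────────────
  a b c d e f g h

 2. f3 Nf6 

  a b c d e f g h
  ─────────────────
8│♜ ♞ ♝ ♛ ♚ ♝ · ♜│8
7│♟ ♟ ♟ ♟ ♟ ♟ · ♟│7
6│· · · · · ♞ ♟ ·│6
5│· · · · · · · ·│5
4│· · · · · · · ·│4
3│· · · · · ♙ · ♘│3
2│♙ ♙ ♙ ♙ ♙ · ♙ ♙│2
1│♖ ♘ ♗ ♕ ♔ ♗ · ♖│1
  ─────────────────
  a b c d e f g h

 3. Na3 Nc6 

  a b c d e f g h
  ─────────────────
8│♜ · ♝ ♛ ♚ ♝ · ♜│8
7│♟ ♟ ♟ ♟ ♟ ♟ · ♟│7
6│· · ♞ · · ♞ ♟ ·│6
5│· · · · · · · ·│5
4│· · · · · · · ·│4
3│♘ · · · · ♙ · ♘│3
2│♙ ♙ ♙ ♙ ♙ · ♙ ♙│2
1│♖ · ♗ ♕ ♔ ♗ · ♖│1
  ─────────────────
  a b c d e f g h

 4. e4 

  a b c d e f g h
  ─────────────────
8│♜ · ♝ ♛ ♚ ♝ · ♜│8
7│♟ ♟ ♟ ♟ ♟ ♟ · ♟│7
6│· · ♞ · · ♞ ♟ ·│6
5│· · · · · · · ·│5
4│· · · · ♙ · · ·│4
3│♘ · · · · ♙ · ♘│3
2│♙ ♙ ♙ ♙ · · ♙ ♙│2
1│♖ · ♗ ♕ ♔ ♗ · ♖│1
  ─────────────────
  a b c d e f g h


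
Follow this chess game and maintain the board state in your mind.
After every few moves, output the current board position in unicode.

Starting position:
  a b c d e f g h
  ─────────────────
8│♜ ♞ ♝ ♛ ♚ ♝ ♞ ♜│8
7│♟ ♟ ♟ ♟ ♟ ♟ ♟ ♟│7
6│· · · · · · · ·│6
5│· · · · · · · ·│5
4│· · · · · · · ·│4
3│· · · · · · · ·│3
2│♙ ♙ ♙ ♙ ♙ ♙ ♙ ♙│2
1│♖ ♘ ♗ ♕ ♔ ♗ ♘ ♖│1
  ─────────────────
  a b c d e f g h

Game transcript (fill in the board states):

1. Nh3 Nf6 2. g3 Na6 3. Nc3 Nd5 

  a b c d e f g h
  ─────────────────
8│♜ · ♝ ♛ ♚ ♝ · ♜│8
7│♟ ♟ ♟ ♟ ♟ ♟ ♟ ♟│7
6│♞ · · · · · · ·│6
5│· · · ♞ · · · ·│5
4│· · · · · · · ·│4
3│· · ♘ · · · ♙ ♘│3
2│♙ ♙ ♙ ♙ ♙ ♙ · ♙│2
1│♖ · ♗ ♕ ♔ ♗ · ♖│1
  ─────────────────
  a b c d e f g h

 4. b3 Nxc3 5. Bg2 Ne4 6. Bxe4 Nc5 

  a b c d e f g h
  ─────────────────
8│♜ · ♝ ♛ ♚ ♝ · ♜│8
7│♟ ♟ ♟ ♟ ♟ ♟ ♟ ♟│7
6│· · · · · · · ·│6
5│· · ♞ · · · · ·│5
4│· · · · ♗ · · ·│4
3│· ♙ · · · · ♙ ♘│3
2│♙ · ♙ ♙ ♙ ♙ · ♙│2
1│♖ · ♗ ♕ ♔ · · ♖│1
  ─────────────────
  a b c d e f g h

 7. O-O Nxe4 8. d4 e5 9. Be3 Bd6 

  a b c d e f g h
  ─────────────────
8│♜ · ♝ ♛ ♚ · · ♜│8
7│♟ ♟ ♟ ♟ · ♟ ♟ ♟│7
6│· · · ♝ · · · ·│6
5│· · · · ♟ · · ·│5
4│· · · ♙ ♞ · · ·│4
3│· ♙ · · ♗ · ♙ ♘│3
2│♙ · ♙ · ♙ ♙ · ♙│2
1│♖ · · ♕ · ♖ ♔ ·│1
  ─────────────────
  a b c d e f g h

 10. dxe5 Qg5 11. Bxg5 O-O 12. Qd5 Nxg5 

  a b c d e f g h
  ─────────────────
8│♜ · ♝ · · ♜ ♚ ·│8
7│♟ ♟ ♟ ♟ · ♟ ♟ ♟│7
6│· · · ♝ · · · ·│6
5│· · · ♕ ♙ · ♞ ·│5
4│· · · · · · · ·│4
3│· ♙ · · · · ♙ ♘│3
2│♙ · ♙ · ♙ ♙ · ♙│2
1│♖ · · · · ♖ ♔ ·│1
  ─────────────────
  a b c d e f g h



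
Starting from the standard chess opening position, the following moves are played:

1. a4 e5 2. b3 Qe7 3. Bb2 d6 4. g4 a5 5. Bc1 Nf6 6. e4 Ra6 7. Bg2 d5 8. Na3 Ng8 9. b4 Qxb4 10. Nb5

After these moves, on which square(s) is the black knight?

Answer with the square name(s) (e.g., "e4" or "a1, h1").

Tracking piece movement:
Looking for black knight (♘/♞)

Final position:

  a b c d e f g h
  ─────────────────
8│· ♞ ♝ · ♚ ♝ ♞ ♜│8
7│· ♟ ♟ · · ♟ ♟ ♟│7
6│♜ · · · · · · ·│6
5│♟ ♘ · ♟ ♟ · · ·│5
4│♙ ♛ · · ♙ · ♙ ·│4
3│· · · · · · · ·│3
2│· · ♙ ♙ · ♙ ♗ ♙│2
1│♖ · ♗ ♕ ♔ · ♘ ♖│1
  ─────────────────
  a b c d e f g h


b8, g8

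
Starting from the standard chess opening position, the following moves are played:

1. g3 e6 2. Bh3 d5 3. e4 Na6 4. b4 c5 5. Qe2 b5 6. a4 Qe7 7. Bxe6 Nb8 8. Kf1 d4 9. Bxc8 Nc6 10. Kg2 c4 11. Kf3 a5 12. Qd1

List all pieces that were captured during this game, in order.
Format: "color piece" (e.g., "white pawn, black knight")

Tracking captures:
  Bxe6: captured black pawn
  Bxc8: captured black bishop

black pawn, black bishop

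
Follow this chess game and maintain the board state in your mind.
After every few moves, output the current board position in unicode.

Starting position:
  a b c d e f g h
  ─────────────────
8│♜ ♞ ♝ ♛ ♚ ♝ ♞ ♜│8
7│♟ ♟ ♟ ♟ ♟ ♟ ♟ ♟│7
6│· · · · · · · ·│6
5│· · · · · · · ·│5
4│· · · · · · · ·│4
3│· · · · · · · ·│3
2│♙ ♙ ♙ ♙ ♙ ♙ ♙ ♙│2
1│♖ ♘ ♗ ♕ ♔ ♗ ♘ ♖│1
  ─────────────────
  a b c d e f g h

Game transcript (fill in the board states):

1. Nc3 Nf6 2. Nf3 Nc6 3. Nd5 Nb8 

  a b c d e f g h
  ─────────────────
8│♜ ♞ ♝ ♛ ♚ ♝ · ♜│8
7│♟ ♟ ♟ ♟ ♟ ♟ ♟ ♟│7
6│· · · · · ♞ · ·│6
5│· · · ♘ · · · ·│5
4│· · · · · · · ·│4
3│· · · · · ♘ · ·│3
2│♙ ♙ ♙ ♙ ♙ ♙ ♙ ♙│2
1│♖ · ♗ ♕ ♔ ♗ · ♖│1
  ─────────────────
  a b c d e f g h

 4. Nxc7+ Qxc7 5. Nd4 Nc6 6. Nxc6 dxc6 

  a b c d e f g h
  ─────────────────
8│♜ · ♝ · ♚ ♝ · ♜│8
7│♟ ♟ ♛ · ♟ ♟ ♟ ♟│7
6│· · ♟ · · ♞ · ·│6
5│· · · · · · · ·│5
4│· · · · · · · ·│4
3│· · · · · · · ·│3
2│♙ ♙ ♙ ♙ ♙ ♙ ♙ ♙│2
1│♖ · ♗ ♕ ♔ ♗ · ♖│1
  ─────────────────
  a b c d e f g h

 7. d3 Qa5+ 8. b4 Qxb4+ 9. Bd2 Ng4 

  a b c d e f g h
  ─────────────────
8│♜ · ♝ · ♚ ♝ · ♜│8
7│♟ ♟ · · ♟ ♟ ♟ ♟│7
6│· · ♟ · · · · ·│6
5│· · · · · · · ·│5
4│· ♛ · · · · ♞ ·│4
3│· · · ♙ · · · ·│3
2│♙ · ♙ ♗ ♙ ♙ ♙ ♙│2
1│♖ · · ♕ ♔ ♗ · ♖│1
  ─────────────────
  a b c d e f g h

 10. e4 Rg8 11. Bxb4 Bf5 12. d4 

  a b c d e f g h
  ─────────────────
8│♜ · · · ♚ ♝ ♜ ·│8
7│♟ ♟ · · ♟ ♟ ♟ ♟│7
6│· · ♟ · · · · ·│6
5│· · · · · ♝ · ·│5
4│· ♗ · ♙ ♙ · ♞ ·│4
3│· · · · · · · ·│3
2│♙ · ♙ · · ♙ ♙ ♙│2
1│♖ · · ♕ ♔ ♗ · ♖│1
  ─────────────────
  a b c d e f g h


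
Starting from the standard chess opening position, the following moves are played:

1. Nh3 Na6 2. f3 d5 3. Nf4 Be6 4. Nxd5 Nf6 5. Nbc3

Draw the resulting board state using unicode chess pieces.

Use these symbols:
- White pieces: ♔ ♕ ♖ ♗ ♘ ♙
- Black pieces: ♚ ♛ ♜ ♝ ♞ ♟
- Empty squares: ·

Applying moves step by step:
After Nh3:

♜ ♞ ♝ ♛ ♚ ♝ ♞ ♜
♟ ♟ ♟ ♟ ♟ ♟ ♟ ♟
· · · · · · · ·
· · · · · · · ·
· · · · · · · ·
· · · · · · · ♘
♙ ♙ ♙ ♙ ♙ ♙ ♙ ♙
♖ ♘ ♗ ♕ ♔ ♗ · ♖


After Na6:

♜ · ♝ ♛ ♚ ♝ ♞ ♜
♟ ♟ ♟ ♟ ♟ ♟ ♟ ♟
♞ · · · · · · ·
· · · · · · · ·
· · · · · · · ·
· · · · · · · ♘
♙ ♙ ♙ ♙ ♙ ♙ ♙ ♙
♖ ♘ ♗ ♕ ♔ ♗ · ♖


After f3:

♜ · ♝ ♛ ♚ ♝ ♞ ♜
♟ ♟ ♟ ♟ ♟ ♟ ♟ ♟
♞ · · · · · · ·
· · · · · · · ·
· · · · · · · ·
· · · · · ♙ · ♘
♙ ♙ ♙ ♙ ♙ · ♙ ♙
♖ ♘ ♗ ♕ ♔ ♗ · ♖


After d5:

♜ · ♝ ♛ ♚ ♝ ♞ ♜
♟ ♟ ♟ · ♟ ♟ ♟ ♟
♞ · · · · · · ·
· · · ♟ · · · ·
· · · · · · · ·
· · · · · ♙ · ♘
♙ ♙ ♙ ♙ ♙ · ♙ ♙
♖ ♘ ♗ ♕ ♔ ♗ · ♖


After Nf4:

♜ · ♝ ♛ ♚ ♝ ♞ ♜
♟ ♟ ♟ · ♟ ♟ ♟ ♟
♞ · · · · · · ·
· · · ♟ · · · ·
· · · · · ♘ · ·
· · · · · ♙ · ·
♙ ♙ ♙ ♙ ♙ · ♙ ♙
♖ ♘ ♗ ♕ ♔ ♗ · ♖


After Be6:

♜ · · ♛ ♚ ♝ ♞ ♜
♟ ♟ ♟ · ♟ ♟ ♟ ♟
♞ · · · ♝ · · ·
· · · ♟ · · · ·
· · · · · ♘ · ·
· · · · · ♙ · ·
♙ ♙ ♙ ♙ ♙ · ♙ ♙
♖ ♘ ♗ ♕ ♔ ♗ · ♖


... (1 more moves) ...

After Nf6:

♜ · · ♛ ♚ ♝ · ♜
♟ ♟ ♟ · ♟ ♟ ♟ ♟
♞ · · · ♝ ♞ · ·
· · · ♘ · · · ·
· · · · · · · ·
· · · · · ♙ · ·
♙ ♙ ♙ ♙ ♙ · ♙ ♙
♖ ♘ ♗ ♕ ♔ ♗ · ♖


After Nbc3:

♜ · · ♛ ♚ ♝ · ♜
♟ ♟ ♟ · ♟ ♟ ♟ ♟
♞ · · · ♝ ♞ · ·
· · · ♘ · · · ·
· · · · · · · ·
· · ♘ · · ♙ · ·
♙ ♙ ♙ ♙ ♙ · ♙ ♙
♖ · ♗ ♕ ♔ ♗ · ♖



  a b c d e f g h
  ─────────────────
8│♜ · · ♛ ♚ ♝ · ♜│8
7│♟ ♟ ♟ · ♟ ♟ ♟ ♟│7
6│♞ · · · ♝ ♞ · ·│6
5│· · · ♘ · · · ·│5
4│· · · · · · · ·│4
3│· · ♘ · · ♙ · ·│3
2│♙ ♙ ♙ ♙ ♙ · ♙ ♙│2
1│♖ · ♗ ♕ ♔ ♗ · ♖│1
  ─────────────────
  a b c d e f g h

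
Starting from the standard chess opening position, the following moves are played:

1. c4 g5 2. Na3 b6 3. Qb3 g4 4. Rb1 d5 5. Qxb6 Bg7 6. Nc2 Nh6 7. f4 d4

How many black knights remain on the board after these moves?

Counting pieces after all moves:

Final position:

  a b c d e f g h
  ─────────────────
8│♜ ♞ ♝ ♛ ♚ · · ♜│8
7│♟ · ♟ · ♟ ♟ ♝ ♟│7
6│· ♕ · · · · · ♞│6
5│· · · · · · · ·│5
4│· · ♙ ♟ · ♙ ♟ ·│4
3│· · · · · · · ·│3
2│♙ ♙ ♘ ♙ ♙ · ♙ ♙│2
1│· ♖ ♗ · ♔ ♗ ♘ ♖│1
  ─────────────────
  a b c d e f g h


2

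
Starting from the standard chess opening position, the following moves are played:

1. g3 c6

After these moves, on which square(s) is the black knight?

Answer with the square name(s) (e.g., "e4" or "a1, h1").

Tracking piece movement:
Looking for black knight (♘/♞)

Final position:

  a b c d e f g h
  ─────────────────
8│♜ ♞ ♝ ♛ ♚ ♝ ♞ ♜│8
7│♟ ♟ · ♟ ♟ ♟ ♟ ♟│7
6│· · ♟ · · · · ·│6
5│· · · · · · · ·│5
4│· · · · · · · ·│4
3│· · · · · · ♙ ·│3
2│♙ ♙ ♙ ♙ ♙ ♙ · ♙│2
1│♖ ♘ ♗ ♕ ♔ ♗ ♘ ♖│1
  ─────────────────
  a b c d e f g h


b8, g8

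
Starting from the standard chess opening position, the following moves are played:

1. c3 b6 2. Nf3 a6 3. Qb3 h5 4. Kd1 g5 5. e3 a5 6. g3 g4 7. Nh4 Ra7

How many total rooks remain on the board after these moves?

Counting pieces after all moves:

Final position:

  a b c d e f g h
  ─────────────────
8│· ♞ ♝ ♛ ♚ ♝ ♞ ♜│8
7│♜ · ♟ ♟ ♟ ♟ · ·│7
6│· ♟ · · · · · ·│6
5│♟ · · · · · · ♟│5
4│· · · · · · ♟ ♘│4
3│· ♕ ♙ · ♙ · ♙ ·│3
2│♙ ♙ · ♙ · ♙ · ♙│2
1│♖ ♘ ♗ ♔ · ♗ · ♖│1
  ─────────────────
  a b c d e f g h


4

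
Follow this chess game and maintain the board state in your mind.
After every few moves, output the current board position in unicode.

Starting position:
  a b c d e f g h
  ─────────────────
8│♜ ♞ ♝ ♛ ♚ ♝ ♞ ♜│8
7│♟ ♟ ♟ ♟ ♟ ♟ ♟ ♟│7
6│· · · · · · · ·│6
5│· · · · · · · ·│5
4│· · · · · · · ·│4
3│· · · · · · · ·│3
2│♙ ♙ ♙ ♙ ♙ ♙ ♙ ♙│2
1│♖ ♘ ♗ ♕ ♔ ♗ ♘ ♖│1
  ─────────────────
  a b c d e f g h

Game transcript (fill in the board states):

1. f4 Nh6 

  a b c d e f g h
  ─────────────────
8│♜ ♞ ♝ ♛ ♚ ♝ · ♜│8
7│♟ ♟ ♟ ♟ ♟ ♟ ♟ ♟│7
6│· · · · · · · ♞│6
5│· · · · · · · ·│5
4│· · · · · ♙ · ·│4
3│· · · · · · · ·│3
2│♙ ♙ ♙ ♙ ♙ · ♙ ♙│2
1│♖ ♘ ♗ ♕ ♔ ♗ ♘ ♖│1
  ─────────────────
  a b c d e f g h

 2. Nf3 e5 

  a b c d e f g h
  ─────────────────
8│♜ ♞ ♝ ♛ ♚ ♝ · ♜│8
7│♟ ♟ ♟ ♟ · ♟ ♟ ♟│7
6│· · · · · · · ♞│6
5│· · · · ♟ · · ·│5
4│· · · · · ♙ · ·│4
3│· · · · · ♘ · ·│3
2│♙ ♙ ♙ ♙ ♙ · ♙ ♙│2
1│♖ ♘ ♗ ♕ ♔ ♗ · ♖│1
  ─────────────────
  a b c d e f g h

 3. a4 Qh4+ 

  a b c d e f g h
  ─────────────────
8│♜ ♞ ♝ · ♚ ♝ · ♜│8
7│♟ ♟ ♟ ♟ · ♟ ♟ ♟│7
6│· · · · · · · ♞│6
5│· · · · ♟ · · ·│5
4│♙ · · · · ♙ · ♛│4
3│· · · · · ♘ · ·│3
2│· ♙ ♙ ♙ ♙ · ♙ ♙│2
1│♖ ♘ ♗ ♕ ♔ ♗ · ♖│1
  ─────────────────
  a b c d e f g h

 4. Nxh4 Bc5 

  a b c d e f g h
  ─────────────────
8│♜ ♞ ♝ · ♚ · · ♜│8
7│♟ ♟ ♟ ♟ · ♟ ♟ ♟│7
6│· · · · · · · ♞│6
5│· · ♝ · ♟ · · ·│5
4│♙ · · · · ♙ · ♘│4
3│· · · · · · · ·│3
2│· ♙ ♙ ♙ ♙ · ♙ ♙│2
1│♖ ♘ ♗ ♕ ♔ ♗ · ♖│1
  ─────────────────
  a b c d e f g h

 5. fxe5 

  a b c d e f g h
  ─────────────────
8│♜ ♞ ♝ · ♚ · · ♜│8
7│♟ ♟ ♟ ♟ · ♟ ♟ ♟│7
6│· · · · · · · ♞│6
5│· · ♝ · ♙ · · ·│5
4│♙ · · · · · · ♘│4
3│· · · · · · · ·│3
2│· ♙ ♙ ♙ ♙ · ♙ ♙│2
1│♖ ♘ ♗ ♕ ♔ ♗ · ♖│1
  ─────────────────
  a b c d e f g h


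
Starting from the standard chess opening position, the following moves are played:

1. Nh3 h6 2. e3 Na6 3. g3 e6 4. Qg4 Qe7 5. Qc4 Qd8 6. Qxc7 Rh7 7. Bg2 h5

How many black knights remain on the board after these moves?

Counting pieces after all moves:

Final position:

  a b c d e f g h
  ─────────────────
8│♜ · ♝ ♛ ♚ ♝ ♞ ·│8
7│♟ ♟ ♕ ♟ · ♟ ♟ ♜│7
6│♞ · · · ♟ · · ·│6
5│· · · · · · · ♟│5
4│· · · · · · · ·│4
3│· · · · ♙ · ♙ ♘│3
2│♙ ♙ ♙ ♙ · ♙ ♗ ♙│2
1│♖ ♘ ♗ · ♔ · · ♖│1
  ─────────────────
  a b c d e f g h


2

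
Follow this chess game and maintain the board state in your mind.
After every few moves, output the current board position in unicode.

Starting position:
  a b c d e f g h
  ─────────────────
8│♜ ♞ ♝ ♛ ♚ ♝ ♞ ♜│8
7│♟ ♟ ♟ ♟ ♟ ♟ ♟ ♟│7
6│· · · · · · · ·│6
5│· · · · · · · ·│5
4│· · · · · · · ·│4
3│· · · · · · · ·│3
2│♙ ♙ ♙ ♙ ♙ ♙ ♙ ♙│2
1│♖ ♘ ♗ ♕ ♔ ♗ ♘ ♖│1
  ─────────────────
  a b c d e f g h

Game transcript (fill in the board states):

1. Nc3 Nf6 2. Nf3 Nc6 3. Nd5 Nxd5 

  a b c d e f g h
  ─────────────────
8│♜ · ♝ ♛ ♚ ♝ · ♜│8
7│♟ ♟ ♟ ♟ ♟ ♟ ♟ ♟│7
6│· · ♞ · · · · ·│6
5│· · · ♞ · · · ·│5
4│· · · · · · · ·│4
3│· · · · · ♘ · ·│3
2│♙ ♙ ♙ ♙ ♙ ♙ ♙ ♙│2
1│♖ · ♗ ♕ ♔ ♗ · ♖│1
  ─────────────────
  a b c d e f g h

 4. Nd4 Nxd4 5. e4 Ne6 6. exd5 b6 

  a b c d e f g h
  ─────────────────
8│♜ · ♝ ♛ ♚ ♝ · ♜│8
7│♟ · ♟ ♟ ♟ ♟ ♟ ♟│7
6│· ♟ · · ♞ · · ·│6
5│· · · ♙ · · · ·│5
4│· · · · · · · ·│4
3│· · · · · · · ·│3
2│♙ ♙ ♙ ♙ · ♙ ♙ ♙│2
1│♖ · ♗ ♕ ♔ ♗ · ♖│1
  ─────────────────
  a b c d e f g h

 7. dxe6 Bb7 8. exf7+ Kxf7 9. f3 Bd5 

  a b c d e f g h
  ─────────────────
8│♜ · · ♛ · ♝ · ♜│8
7│♟ · ♟ ♟ ♟ ♚ ♟ ♟│7
6│· ♟ · · · · · ·│6
5│· · · ♝ · · · ·│5
4│· · · · · · · ·│4
3│· · · · · ♙ · ·│3
2│♙ ♙ ♙ ♙ · · ♙ ♙│2
1│♖ · ♗ ♕ ♔ ♗ · ♖│1
  ─────────────────
  a b c d e f g h

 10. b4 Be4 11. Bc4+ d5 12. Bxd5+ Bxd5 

  a b c d e f g h
  ─────────────────
8│♜ · · ♛ · ♝ · ♜│8
7│♟ · ♟ · ♟ ♚ ♟ ♟│7
6│· ♟ · · · · · ·│6
5│· · · ♝ · · · ·│5
4│· ♙ · · · · · ·│4
3│· · · · · ♙ · ·│3
2│♙ · ♙ ♙ · · ♙ ♙│2
1│♖ · ♗ ♕ ♔ · · ♖│1
  ─────────────────
  a b c d e f g h

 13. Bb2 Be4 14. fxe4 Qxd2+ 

  a b c d e f g h
  ─────────────────
8│♜ · · · · ♝ · ♜│8
7│♟ · ♟ · ♟ ♚ ♟ ♟│7
6│· ♟ · · · · · ·│6
5│· · · · · · · ·│5
4│· ♙ · · ♙ · · ·│4
3│· · · · · · · ·│3
2│♙ ♗ ♙ ♛ · · ♙ ♙│2
1│♖ · · ♕ ♔ · · ♖│1
  ─────────────────
  a b c d e f g h


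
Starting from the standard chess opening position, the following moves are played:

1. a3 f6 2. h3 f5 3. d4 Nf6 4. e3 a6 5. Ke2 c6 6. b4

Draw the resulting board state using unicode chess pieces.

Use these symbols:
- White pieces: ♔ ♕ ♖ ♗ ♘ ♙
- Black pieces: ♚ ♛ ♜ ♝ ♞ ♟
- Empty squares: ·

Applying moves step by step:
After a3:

♜ ♞ ♝ ♛ ♚ ♝ ♞ ♜
♟ ♟ ♟ ♟ ♟ ♟ ♟ ♟
· · · · · · · ·
· · · · · · · ·
· · · · · · · ·
♙ · · · · · · ·
· ♙ ♙ ♙ ♙ ♙ ♙ ♙
♖ ♘ ♗ ♕ ♔ ♗ ♘ ♖


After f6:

♜ ♞ ♝ ♛ ♚ ♝ ♞ ♜
♟ ♟ ♟ ♟ ♟ · ♟ ♟
· · · · · ♟ · ·
· · · · · · · ·
· · · · · · · ·
♙ · · · · · · ·
· ♙ ♙ ♙ ♙ ♙ ♙ ♙
♖ ♘ ♗ ♕ ♔ ♗ ♘ ♖


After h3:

♜ ♞ ♝ ♛ ♚ ♝ ♞ ♜
♟ ♟ ♟ ♟ ♟ · ♟ ♟
· · · · · ♟ · ·
· · · · · · · ·
· · · · · · · ·
♙ · · · · · · ♙
· ♙ ♙ ♙ ♙ ♙ ♙ ·
♖ ♘ ♗ ♕ ♔ ♗ ♘ ♖


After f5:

♜ ♞ ♝ ♛ ♚ ♝ ♞ ♜
♟ ♟ ♟ ♟ ♟ · ♟ ♟
· · · · · · · ·
· · · · · ♟ · ·
· · · · · · · ·
♙ · · · · · · ♙
· ♙ ♙ ♙ ♙ ♙ ♙ ·
♖ ♘ ♗ ♕ ♔ ♗ ♘ ♖


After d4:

♜ ♞ ♝ ♛ ♚ ♝ ♞ ♜
♟ ♟ ♟ ♟ ♟ · ♟ ♟
· · · · · · · ·
· · · · · ♟ · ·
· · · ♙ · · · ·
♙ · · · · · · ♙
· ♙ ♙ · ♙ ♙ ♙ ·
♖ ♘ ♗ ♕ ♔ ♗ ♘ ♖


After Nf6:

♜ ♞ ♝ ♛ ♚ ♝ · ♜
♟ ♟ ♟ ♟ ♟ · ♟ ♟
· · · · · ♞ · ·
· · · · · ♟ · ·
· · · ♙ · · · ·
♙ · · · · · · ♙
· ♙ ♙ · ♙ ♙ ♙ ·
♖ ♘ ♗ ♕ ♔ ♗ ♘ ♖


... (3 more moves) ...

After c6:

♜ ♞ ♝ ♛ ♚ ♝ · ♜
· ♟ · ♟ ♟ · ♟ ♟
♟ · ♟ · · ♞ · ·
· · · · · ♟ · ·
· · · ♙ · · · ·
♙ · · · ♙ · · ♙
· ♙ ♙ · ♔ ♙ ♙ ·
♖ ♘ ♗ ♕ · ♗ ♘ ♖


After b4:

♜ ♞ ♝ ♛ ♚ ♝ · ♜
· ♟ · ♟ ♟ · ♟ ♟
♟ · ♟ · · ♞ · ·
· · · · · ♟ · ·
· ♙ · ♙ · · · ·
♙ · · · ♙ · · ♙
· · ♙ · ♔ ♙ ♙ ·
♖ ♘ ♗ ♕ · ♗ ♘ ♖



  a b c d e f g h
  ─────────────────
8│♜ ♞ ♝ ♛ ♚ ♝ · ♜│8
7│· ♟ · ♟ ♟ · ♟ ♟│7
6│♟ · ♟ · · ♞ · ·│6
5│· · · · · ♟ · ·│5
4│· ♙ · ♙ · · · ·│4
3│♙ · · · ♙ · · ♙│3
2│· · ♙ · ♔ ♙ ♙ ·│2
1│♖ ♘ ♗ ♕ · ♗ ♘ ♖│1
  ─────────────────
  a b c d e f g h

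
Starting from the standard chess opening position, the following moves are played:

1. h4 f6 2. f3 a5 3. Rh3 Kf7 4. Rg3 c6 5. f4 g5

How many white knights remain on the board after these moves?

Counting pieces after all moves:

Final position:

  a b c d e f g h
  ─────────────────
8│♜ ♞ ♝ ♛ · ♝ ♞ ♜│8
7│· ♟ · ♟ ♟ ♚ · ♟│7
6│· · ♟ · · ♟ · ·│6
5│♟ · · · · · ♟ ·│5
4│· · · · · ♙ · ♙│4
3│· · · · · · ♖ ·│3
2│♙ ♙ ♙ ♙ ♙ · ♙ ·│2
1│♖ ♘ ♗ ♕ ♔ ♗ ♘ ·│1
  ─────────────────
  a b c d e f g h


2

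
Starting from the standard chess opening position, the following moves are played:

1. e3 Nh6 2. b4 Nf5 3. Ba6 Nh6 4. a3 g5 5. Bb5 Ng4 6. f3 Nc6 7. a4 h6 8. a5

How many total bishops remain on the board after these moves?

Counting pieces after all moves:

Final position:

  a b c d e f g h
  ─────────────────
8│♜ · ♝ ♛ ♚ ♝ · ♜│8
7│♟ ♟ ♟ ♟ ♟ ♟ · ·│7
6│· · ♞ · · · · ♟│6
5│♙ ♗ · · · · ♟ ·│5
4│· ♙ · · · · ♞ ·│4
3│· · · · ♙ ♙ · ·│3
2│· · ♙ ♙ · · ♙ ♙│2
1│♖ ♘ ♗ ♕ ♔ · ♘ ♖│1
  ─────────────────
  a b c d e f g h


4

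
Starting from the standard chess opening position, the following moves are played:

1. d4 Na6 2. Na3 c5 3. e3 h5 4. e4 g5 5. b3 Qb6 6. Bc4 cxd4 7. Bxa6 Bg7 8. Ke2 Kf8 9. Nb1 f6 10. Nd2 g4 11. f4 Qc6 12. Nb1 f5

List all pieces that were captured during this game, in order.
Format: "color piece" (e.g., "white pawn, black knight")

Tracking captures:
  cxd4: captured white pawn
  Bxa6: captured black knight

white pawn, black knight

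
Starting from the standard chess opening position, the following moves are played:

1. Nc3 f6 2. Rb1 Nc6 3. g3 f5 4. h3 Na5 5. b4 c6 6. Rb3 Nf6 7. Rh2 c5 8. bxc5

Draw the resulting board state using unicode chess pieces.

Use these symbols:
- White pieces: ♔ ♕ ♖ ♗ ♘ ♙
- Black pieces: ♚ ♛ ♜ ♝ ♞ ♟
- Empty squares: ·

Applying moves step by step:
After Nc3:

♜ ♞ ♝ ♛ ♚ ♝ ♞ ♜
♟ ♟ ♟ ♟ ♟ ♟ ♟ ♟
· · · · · · · ·
· · · · · · · ·
· · · · · · · ·
· · ♘ · · · · ·
♙ ♙ ♙ ♙ ♙ ♙ ♙ ♙
♖ · ♗ ♕ ♔ ♗ ♘ ♖


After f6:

♜ ♞ ♝ ♛ ♚ ♝ ♞ ♜
♟ ♟ ♟ ♟ ♟ · ♟ ♟
· · · · · ♟ · ·
· · · · · · · ·
· · · · · · · ·
· · ♘ · · · · ·
♙ ♙ ♙ ♙ ♙ ♙ ♙ ♙
♖ · ♗ ♕ ♔ ♗ ♘ ♖


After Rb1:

♜ ♞ ♝ ♛ ♚ ♝ ♞ ♜
♟ ♟ ♟ ♟ ♟ · ♟ ♟
· · · · · ♟ · ·
· · · · · · · ·
· · · · · · · ·
· · ♘ · · · · ·
♙ ♙ ♙ ♙ ♙ ♙ ♙ ♙
· ♖ ♗ ♕ ♔ ♗ ♘ ♖


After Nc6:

♜ · ♝ ♛ ♚ ♝ ♞ ♜
♟ ♟ ♟ ♟ ♟ · ♟ ♟
· · ♞ · · ♟ · ·
· · · · · · · ·
· · · · · · · ·
· · ♘ · · · · ·
♙ ♙ ♙ ♙ ♙ ♙ ♙ ♙
· ♖ ♗ ♕ ♔ ♗ ♘ ♖


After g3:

♜ · ♝ ♛ ♚ ♝ ♞ ♜
♟ ♟ ♟ ♟ ♟ · ♟ ♟
· · ♞ · · ♟ · ·
· · · · · · · ·
· · · · · · · ·
· · ♘ · · · ♙ ·
♙ ♙ ♙ ♙ ♙ ♙ · ♙
· ♖ ♗ ♕ ♔ ♗ ♘ ♖


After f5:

♜ · ♝ ♛ ♚ ♝ ♞ ♜
♟ ♟ ♟ ♟ ♟ · ♟ ♟
· · ♞ · · · · ·
· · · · · ♟ · ·
· · · · · · · ·
· · ♘ · · · ♙ ·
♙ ♙ ♙ ♙ ♙ ♙ · ♙
· ♖ ♗ ♕ ♔ ♗ ♘ ♖


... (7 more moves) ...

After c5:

♜ · ♝ ♛ ♚ ♝ · ♜
♟ ♟ · ♟ ♟ · ♟ ♟
· · · · · ♞ · ·
♞ · ♟ · · ♟ · ·
· ♙ · · · · · ·
· ♖ ♘ · · · ♙ ♙
♙ · ♙ ♙ ♙ ♙ · ♖
· · ♗ ♕ ♔ ♗ ♘ ·


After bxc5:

♜ · ♝ ♛ ♚ ♝ · ♜
♟ ♟ · ♟ ♟ · ♟ ♟
· · · · · ♞ · ·
♞ · ♙ · · ♟ · ·
· · · · · · · ·
· ♖ ♘ · · · ♙ ♙
♙ · ♙ ♙ ♙ ♙ · ♖
· · ♗ ♕ ♔ ♗ ♘ ·



  a b c d e f g h
  ─────────────────
8│♜ · ♝ ♛ ♚ ♝ · ♜│8
7│♟ ♟ · ♟ ♟ · ♟ ♟│7
6│· · · · · ♞ · ·│6
5│♞ · ♙ · · ♟ · ·│5
4│· · · · · · · ·│4
3│· ♖ ♘ · · · ♙ ♙│3
2│♙ · ♙ ♙ ♙ ♙ · ♖│2
1│· · ♗ ♕ ♔ ♗ ♘ ·│1
  ─────────────────
  a b c d e f g h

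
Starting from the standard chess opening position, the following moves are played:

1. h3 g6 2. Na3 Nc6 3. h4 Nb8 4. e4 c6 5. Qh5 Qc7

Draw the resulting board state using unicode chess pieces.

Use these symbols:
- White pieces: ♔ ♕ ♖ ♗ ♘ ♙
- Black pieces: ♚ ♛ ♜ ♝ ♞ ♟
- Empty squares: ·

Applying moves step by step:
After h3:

♜ ♞ ♝ ♛ ♚ ♝ ♞ ♜
♟ ♟ ♟ ♟ ♟ ♟ ♟ ♟
· · · · · · · ·
· · · · · · · ·
· · · · · · · ·
· · · · · · · ♙
♙ ♙ ♙ ♙ ♙ ♙ ♙ ·
♖ ♘ ♗ ♕ ♔ ♗ ♘ ♖


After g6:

♜ ♞ ♝ ♛ ♚ ♝ ♞ ♜
♟ ♟ ♟ ♟ ♟ ♟ · ♟
· · · · · · ♟ ·
· · · · · · · ·
· · · · · · · ·
· · · · · · · ♙
♙ ♙ ♙ ♙ ♙ ♙ ♙ ·
♖ ♘ ♗ ♕ ♔ ♗ ♘ ♖


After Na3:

♜ ♞ ♝ ♛ ♚ ♝ ♞ ♜
♟ ♟ ♟ ♟ ♟ ♟ · ♟
· · · · · · ♟ ·
· · · · · · · ·
· · · · · · · ·
♘ · · · · · · ♙
♙ ♙ ♙ ♙ ♙ ♙ ♙ ·
♖ · ♗ ♕ ♔ ♗ ♘ ♖


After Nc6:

♜ · ♝ ♛ ♚ ♝ ♞ ♜
♟ ♟ ♟ ♟ ♟ ♟ · ♟
· · ♞ · · · ♟ ·
· · · · · · · ·
· · · · · · · ·
♘ · · · · · · ♙
♙ ♙ ♙ ♙ ♙ ♙ ♙ ·
♖ · ♗ ♕ ♔ ♗ ♘ ♖


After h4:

♜ · ♝ ♛ ♚ ♝ ♞ ♜
♟ ♟ ♟ ♟ ♟ ♟ · ♟
· · ♞ · · · ♟ ·
· · · · · · · ·
· · · · · · · ♙
♘ · · · · · · ·
♙ ♙ ♙ ♙ ♙ ♙ ♙ ·
♖ · ♗ ♕ ♔ ♗ ♘ ♖


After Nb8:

♜ ♞ ♝ ♛ ♚ ♝ ♞ ♜
♟ ♟ ♟ ♟ ♟ ♟ · ♟
· · · · · · ♟ ·
· · · · · · · ·
· · · · · · · ♙
♘ · · · · · · ·
♙ ♙ ♙ ♙ ♙ ♙ ♙ ·
♖ · ♗ ♕ ♔ ♗ ♘ ♖


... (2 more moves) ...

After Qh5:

♜ ♞ ♝ ♛ ♚ ♝ ♞ ♜
♟ ♟ · ♟ ♟ ♟ · ♟
· · ♟ · · · ♟ ·
· · · · · · · ♕
· · · · ♙ · · ♙
♘ · · · · · · ·
♙ ♙ ♙ ♙ · ♙ ♙ ·
♖ · ♗ · ♔ ♗ ♘ ♖


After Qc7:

♜ ♞ ♝ · ♚ ♝ ♞ ♜
♟ ♟ ♛ ♟ ♟ ♟ · ♟
· · ♟ · · · ♟ ·
· · · · · · · ♕
· · · · ♙ · · ♙
♘ · · · · · · ·
♙ ♙ ♙ ♙ · ♙ ♙ ·
♖ · ♗ · ♔ ♗ ♘ ♖



  a b c d e f g h
  ─────────────────
8│♜ ♞ ♝ · ♚ ♝ ♞ ♜│8
7│♟ ♟ ♛ ♟ ♟ ♟ · ♟│7
6│· · ♟ · · · ♟ ·│6
5│· · · · · · · ♕│5
4│· · · · ♙ · · ♙│4
3│♘ · · · · · · ·│3
2│♙ ♙ ♙ ♙ · ♙ ♙ ·│2
1│♖ · ♗ · ♔ ♗ ♘ ♖│1
  ─────────────────
  a b c d e f g h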